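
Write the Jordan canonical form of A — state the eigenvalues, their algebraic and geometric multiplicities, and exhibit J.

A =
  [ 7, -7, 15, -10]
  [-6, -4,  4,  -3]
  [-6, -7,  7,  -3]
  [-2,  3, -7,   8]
J_2(3) ⊕ J_2(6)

The characteristic polynomial is
  det(x·I − A) = x^4 - 18*x^3 + 117*x^2 - 324*x + 324 = (x - 6)^2*(x - 3)^2

Eigenvalues and multiplicities (the geometric multiplicity of λ is n − rank(A − λI), which equals the number of Jordan blocks for λ):
  λ = 3: algebraic multiplicity = 2, geometric multiplicity = 1
  λ = 6: algebraic multiplicity = 2, geometric multiplicity = 1

Determining the block sizes for each eigenvalue:
  λ = 3: one block (gm = 1), so the single block has size am = 2 → block sizes [2]
  λ = 6: one block (gm = 1), so the single block has size am = 2 → block sizes [2]

Assembling the blocks gives a Jordan form
J =
  [3, 1, 0, 0]
  [0, 3, 0, 0]
  [0, 0, 6, 1]
  [0, 0, 0, 6]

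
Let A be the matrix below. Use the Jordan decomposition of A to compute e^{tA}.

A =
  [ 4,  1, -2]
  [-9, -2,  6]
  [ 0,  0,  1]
e^{tA} =
  [3*t*exp(t) + exp(t), t*exp(t), -2*t*exp(t)]
  [-9*t*exp(t), -3*t*exp(t) + exp(t), 6*t*exp(t)]
  [0, 0, exp(t)]

Strategy: write A = P · J · P⁻¹ where J is a Jordan canonical form, so e^{tA} = P · e^{tJ} · P⁻¹, and e^{tJ} can be computed block-by-block.

A has Jordan form
J =
  [1, 1, 0]
  [0, 1, 0]
  [0, 0, 1]
(up to reordering of blocks).

Per-block formulas:
  For a 2×2 Jordan block J_2(1): exp(t · J_2(1)) = e^(1t)·(I + t·N), where N is the 2×2 nilpotent shift.
  For a 1×1 block at λ = 1: exp(t · [1]) = [e^(1t)].

After assembling e^{tJ} and conjugating by P, we get:

e^{tA} =
  [3*t*exp(t) + exp(t), t*exp(t), -2*t*exp(t)]
  [-9*t*exp(t), -3*t*exp(t) + exp(t), 6*t*exp(t)]
  [0, 0, exp(t)]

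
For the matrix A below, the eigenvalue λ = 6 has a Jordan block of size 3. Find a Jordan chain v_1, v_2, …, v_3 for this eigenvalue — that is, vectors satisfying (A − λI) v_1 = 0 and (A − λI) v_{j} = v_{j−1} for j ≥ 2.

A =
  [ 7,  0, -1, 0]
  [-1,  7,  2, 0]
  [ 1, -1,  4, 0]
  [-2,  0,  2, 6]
A Jordan chain for λ = 6 of length 3:
v_1 = (1, -1, 1, -2)ᵀ
v_2 = (0, 1, -1, 0)ᵀ
v_3 = (0, 1, 0, 0)ᵀ

Let N = A − (6)·I. We want v_3 with N^3 v_3 = 0 but N^2 v_3 ≠ 0; then v_{j-1} := N · v_j for j = 3, …, 2.

Pick v_3 = (0, 1, 0, 0)ᵀ.
Then v_2 = N · v_3 = (0, 1, -1, 0)ᵀ.
Then v_1 = N · v_2 = (1, -1, 1, -2)ᵀ.

Sanity check: (A − (6)·I) v_1 = (0, 0, 0, 0)ᵀ = 0. ✓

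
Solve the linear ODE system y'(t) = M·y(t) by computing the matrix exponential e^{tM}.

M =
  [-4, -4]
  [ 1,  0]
e^{tM} =
  [-2*t*exp(-2*t) + exp(-2*t), -4*t*exp(-2*t)]
  [t*exp(-2*t), 2*t*exp(-2*t) + exp(-2*t)]

Strategy: write M = P · J · P⁻¹ where J is a Jordan canonical form, so e^{tM} = P · e^{tJ} · P⁻¹, and e^{tJ} can be computed block-by-block.

M has Jordan form
J =
  [-2,  1]
  [ 0, -2]
(up to reordering of blocks).

Per-block formulas:
  For a 2×2 Jordan block J_2(-2): exp(t · J_2(-2)) = e^(-2t)·(I + t·N), where N is the 2×2 nilpotent shift.

After assembling e^{tJ} and conjugating by P, we get:

e^{tM} =
  [-2*t*exp(-2*t) + exp(-2*t), -4*t*exp(-2*t)]
  [t*exp(-2*t), 2*t*exp(-2*t) + exp(-2*t)]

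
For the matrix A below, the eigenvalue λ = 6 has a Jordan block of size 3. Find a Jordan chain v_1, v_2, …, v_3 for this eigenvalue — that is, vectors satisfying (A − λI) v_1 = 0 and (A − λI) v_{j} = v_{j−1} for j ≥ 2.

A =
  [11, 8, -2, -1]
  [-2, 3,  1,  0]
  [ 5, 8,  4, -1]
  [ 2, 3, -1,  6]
A Jordan chain for λ = 6 of length 3:
v_1 = (-3, 1, -3, -1)ᵀ
v_2 = (5, -2, 5, 2)ᵀ
v_3 = (1, 0, 0, 0)ᵀ

Let N = A − (6)·I. We want v_3 with N^3 v_3 = 0 but N^2 v_3 ≠ 0; then v_{j-1} := N · v_j for j = 3, …, 2.

Pick v_3 = (1, 0, 0, 0)ᵀ.
Then v_2 = N · v_3 = (5, -2, 5, 2)ᵀ.
Then v_1 = N · v_2 = (-3, 1, -3, -1)ᵀ.

Sanity check: (A − (6)·I) v_1 = (0, 0, 0, 0)ᵀ = 0. ✓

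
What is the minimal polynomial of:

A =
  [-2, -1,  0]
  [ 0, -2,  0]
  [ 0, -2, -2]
x^2 + 4*x + 4

The characteristic polynomial is χ_A(x) = (x + 2)^3, so the eigenvalues are known. The minimal polynomial is
  m_A(x) = Π_λ (x − λ)^{k_λ}
where k_λ is the size of the *largest* Jordan block for λ (equivalently, the smallest k with (A − λI)^k v = 0 for every generalised eigenvector v of λ).

  λ = -2: largest Jordan block has size 2, contributing (x + 2)^2

So m_A(x) = (x + 2)^2 = x^2 + 4*x + 4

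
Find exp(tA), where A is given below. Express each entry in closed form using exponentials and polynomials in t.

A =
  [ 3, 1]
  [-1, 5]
e^{tA} =
  [-t*exp(4*t) + exp(4*t), t*exp(4*t)]
  [-t*exp(4*t), t*exp(4*t) + exp(4*t)]

Strategy: write A = P · J · P⁻¹ where J is a Jordan canonical form, so e^{tA} = P · e^{tJ} · P⁻¹, and e^{tJ} can be computed block-by-block.

A has Jordan form
J =
  [4, 1]
  [0, 4]
(up to reordering of blocks).

Per-block formulas:
  For a 2×2 Jordan block J_2(4): exp(t · J_2(4)) = e^(4t)·(I + t·N), where N is the 2×2 nilpotent shift.

After assembling e^{tJ} and conjugating by P, we get:

e^{tA} =
  [-t*exp(4*t) + exp(4*t), t*exp(4*t)]
  [-t*exp(4*t), t*exp(4*t) + exp(4*t)]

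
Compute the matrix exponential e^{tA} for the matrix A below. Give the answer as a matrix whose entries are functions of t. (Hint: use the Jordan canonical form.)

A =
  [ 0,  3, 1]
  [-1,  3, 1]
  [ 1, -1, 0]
e^{tA} =
  [-t^2*exp(t)/2 - t*exp(t) + exp(t), t^2*exp(t) + 3*t*exp(t), t^2*exp(t)/2 + t*exp(t)]
  [-t*exp(t), 2*t*exp(t) + exp(t), t*exp(t)]
  [-t^2*exp(t)/2 + t*exp(t), t^2*exp(t) - t*exp(t), t^2*exp(t)/2 - t*exp(t) + exp(t)]

Strategy: write A = P · J · P⁻¹ where J is a Jordan canonical form, so e^{tA} = P · e^{tJ} · P⁻¹, and e^{tJ} can be computed block-by-block.

A has Jordan form
J =
  [1, 1, 0]
  [0, 1, 1]
  [0, 0, 1]
(up to reordering of blocks).

Per-block formulas:
  For a 3×3 Jordan block J_3(1): exp(t · J_3(1)) = e^(1t)·(I + t·N + (t^2/2)·N^2), where N is the 3×3 nilpotent shift.

After assembling e^{tJ} and conjugating by P, we get:

e^{tA} =
  [-t^2*exp(t)/2 - t*exp(t) + exp(t), t^2*exp(t) + 3*t*exp(t), t^2*exp(t)/2 + t*exp(t)]
  [-t*exp(t), 2*t*exp(t) + exp(t), t*exp(t)]
  [-t^2*exp(t)/2 + t*exp(t), t^2*exp(t) - t*exp(t), t^2*exp(t)/2 - t*exp(t) + exp(t)]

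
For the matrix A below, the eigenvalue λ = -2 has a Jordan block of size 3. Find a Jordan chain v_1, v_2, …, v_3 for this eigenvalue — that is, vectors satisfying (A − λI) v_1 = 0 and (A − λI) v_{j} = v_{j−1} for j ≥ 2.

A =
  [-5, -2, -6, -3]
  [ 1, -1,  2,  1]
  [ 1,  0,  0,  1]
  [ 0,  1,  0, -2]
A Jordan chain for λ = -2 of length 3:
v_1 = (1, 0, -1, 1)ᵀ
v_2 = (-3, 1, 1, 0)ᵀ
v_3 = (1, 0, 0, 0)ᵀ

Let N = A − (-2)·I. We want v_3 with N^3 v_3 = 0 but N^2 v_3 ≠ 0; then v_{j-1} := N · v_j for j = 3, …, 2.

Pick v_3 = (1, 0, 0, 0)ᵀ.
Then v_2 = N · v_3 = (-3, 1, 1, 0)ᵀ.
Then v_1 = N · v_2 = (1, 0, -1, 1)ᵀ.

Sanity check: (A − (-2)·I) v_1 = (0, 0, 0, 0)ᵀ = 0. ✓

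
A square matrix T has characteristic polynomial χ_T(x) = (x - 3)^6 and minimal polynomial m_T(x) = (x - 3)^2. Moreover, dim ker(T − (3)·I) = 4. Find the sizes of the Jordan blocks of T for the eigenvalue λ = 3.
Block sizes for λ = 3: [2, 2, 1, 1]

Step 1 — from the characteristic polynomial, algebraic multiplicity of λ = 3 is 6. From dim ker(T − (3)·I) = 4, there are exactly 4 Jordan blocks for λ = 3.
Step 2 — from the minimal polynomial, the factor (x − 3)^2 tells us the largest block for λ = 3 has size 2.
Step 3 — with total size 6, 4 blocks, and largest block 2, the block sizes (in nonincreasing order) are [2, 2, 1, 1].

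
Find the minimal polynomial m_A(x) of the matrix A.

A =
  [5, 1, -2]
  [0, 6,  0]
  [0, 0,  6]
x^2 - 11*x + 30

The characteristic polynomial is χ_A(x) = (x - 6)^2*(x - 5), so the eigenvalues are known. The minimal polynomial is
  m_A(x) = Π_λ (x − λ)^{k_λ}
where k_λ is the size of the *largest* Jordan block for λ (equivalently, the smallest k with (A − λI)^k v = 0 for every generalised eigenvector v of λ).

  λ = 5: largest Jordan block has size 1, contributing (x − 5)
  λ = 6: largest Jordan block has size 1, contributing (x − 6)

So m_A(x) = (x - 6)*(x - 5) = x^2 - 11*x + 30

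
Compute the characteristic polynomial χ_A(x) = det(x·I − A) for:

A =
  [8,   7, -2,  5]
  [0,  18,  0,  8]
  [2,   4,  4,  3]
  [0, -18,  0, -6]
x^4 - 24*x^3 + 216*x^2 - 864*x + 1296

Expanding det(x·I − A) (e.g. by cofactor expansion or by noting that A is similar to its Jordan form J, which has the same characteristic polynomial as A) gives
  χ_A(x) = x^4 - 24*x^3 + 216*x^2 - 864*x + 1296
which factors as (x - 6)^4. The eigenvalues (with algebraic multiplicities) are λ = 6 with multiplicity 4.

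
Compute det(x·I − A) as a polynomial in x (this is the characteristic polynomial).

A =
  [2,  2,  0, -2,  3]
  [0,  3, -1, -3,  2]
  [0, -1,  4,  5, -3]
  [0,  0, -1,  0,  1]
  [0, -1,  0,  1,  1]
x^5 - 10*x^4 + 40*x^3 - 80*x^2 + 80*x - 32

Expanding det(x·I − A) (e.g. by cofactor expansion or by noting that A is similar to its Jordan form J, which has the same characteristic polynomial as A) gives
  χ_A(x) = x^5 - 10*x^4 + 40*x^3 - 80*x^2 + 80*x - 32
which factors as (x - 2)^5. The eigenvalues (with algebraic multiplicities) are λ = 2 with multiplicity 5.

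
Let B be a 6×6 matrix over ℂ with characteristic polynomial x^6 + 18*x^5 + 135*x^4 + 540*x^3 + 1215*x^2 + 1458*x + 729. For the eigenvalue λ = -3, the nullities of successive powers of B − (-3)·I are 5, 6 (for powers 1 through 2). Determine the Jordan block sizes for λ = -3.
Block sizes for λ = -3: [2, 1, 1, 1, 1]

From the dimensions of kernels of powers, the number of Jordan blocks of size at least j is d_j − d_{j−1} where d_j = dim ker(N^j) (with d_0 = 0). Computing the differences gives [5, 1].
The number of blocks of size exactly k is (#blocks of size ≥ k) − (#blocks of size ≥ k + 1), so the partition is: 4 block(s) of size 1, 1 block(s) of size 2.
In nonincreasing order the block sizes are [2, 1, 1, 1, 1].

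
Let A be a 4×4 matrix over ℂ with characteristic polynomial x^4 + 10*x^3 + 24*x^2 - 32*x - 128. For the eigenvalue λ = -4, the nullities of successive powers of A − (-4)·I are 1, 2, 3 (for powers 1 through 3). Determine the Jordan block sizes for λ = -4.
Block sizes for λ = -4: [3]

From the dimensions of kernels of powers, the number of Jordan blocks of size at least j is d_j − d_{j−1} where d_j = dim ker(N^j) (with d_0 = 0). Computing the differences gives [1, 1, 1].
The number of blocks of size exactly k is (#blocks of size ≥ k) − (#blocks of size ≥ k + 1), so the partition is: 1 block(s) of size 3.
In nonincreasing order the block sizes are [3].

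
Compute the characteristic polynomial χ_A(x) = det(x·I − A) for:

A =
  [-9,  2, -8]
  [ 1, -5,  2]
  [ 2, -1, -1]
x^3 + 15*x^2 + 75*x + 125

Expanding det(x·I − A) (e.g. by cofactor expansion or by noting that A is similar to its Jordan form J, which has the same characteristic polynomial as A) gives
  χ_A(x) = x^3 + 15*x^2 + 75*x + 125
which factors as (x + 5)^3. The eigenvalues (with algebraic multiplicities) are λ = -5 with multiplicity 3.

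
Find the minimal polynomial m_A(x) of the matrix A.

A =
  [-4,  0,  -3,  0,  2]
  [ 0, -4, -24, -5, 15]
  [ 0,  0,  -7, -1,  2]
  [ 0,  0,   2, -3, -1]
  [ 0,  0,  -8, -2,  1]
x^4 + 13*x^3 + 63*x^2 + 135*x + 108

The characteristic polynomial is χ_A(x) = (x + 3)^3*(x + 4)^2, so the eigenvalues are known. The minimal polynomial is
  m_A(x) = Π_λ (x − λ)^{k_λ}
where k_λ is the size of the *largest* Jordan block for λ (equivalently, the smallest k with (A − λI)^k v = 0 for every generalised eigenvector v of λ).

  λ = -4: largest Jordan block has size 1, contributing (x + 4)
  λ = -3: largest Jordan block has size 3, contributing (x + 3)^3

So m_A(x) = (x + 3)^3*(x + 4) = x^4 + 13*x^3 + 63*x^2 + 135*x + 108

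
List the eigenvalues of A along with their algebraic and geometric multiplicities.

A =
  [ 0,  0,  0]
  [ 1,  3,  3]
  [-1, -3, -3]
λ = 0: alg = 3, geom = 2

Step 1 — factor the characteristic polynomial to read off the algebraic multiplicities:
  χ_A(x) = x^3

Step 2 — compute geometric multiplicities via the rank-nullity identity g(λ) = n − rank(A − λI):
  rank(A − (0)·I) = 1, so dim ker(A − (0)·I) = n − 1 = 2

Summary:
  λ = 0: algebraic multiplicity = 3, geometric multiplicity = 2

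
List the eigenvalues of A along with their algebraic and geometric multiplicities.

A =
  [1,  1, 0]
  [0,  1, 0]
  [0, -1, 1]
λ = 1: alg = 3, geom = 2

Step 1 — factor the characteristic polynomial to read off the algebraic multiplicities:
  χ_A(x) = (x - 1)^3

Step 2 — compute geometric multiplicities via the rank-nullity identity g(λ) = n − rank(A − λI):
  rank(A − (1)·I) = 1, so dim ker(A − (1)·I) = n − 1 = 2

Summary:
  λ = 1: algebraic multiplicity = 3, geometric multiplicity = 2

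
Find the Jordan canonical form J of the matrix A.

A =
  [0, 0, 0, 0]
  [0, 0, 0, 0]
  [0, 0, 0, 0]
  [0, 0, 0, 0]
J_1(0) ⊕ J_1(0) ⊕ J_1(0) ⊕ J_1(0)

The characteristic polynomial is
  det(x·I − A) = x^4

Eigenvalues and multiplicities (the geometric multiplicity of λ is n − rank(A − λI), which equals the number of Jordan blocks for λ):
  λ = 0: algebraic multiplicity = 4, geometric multiplicity = 4

Determining the block sizes for each eigenvalue:
  λ = 0: gm = am = 4, so every block has size 1 → block sizes [1, 1, 1, 1]

Assembling the blocks gives a Jordan form
J =
  [0, 0, 0, 0]
  [0, 0, 0, 0]
  [0, 0, 0, 0]
  [0, 0, 0, 0]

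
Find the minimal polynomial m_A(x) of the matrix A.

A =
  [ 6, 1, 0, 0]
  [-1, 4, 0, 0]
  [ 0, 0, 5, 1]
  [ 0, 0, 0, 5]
x^2 - 10*x + 25

The characteristic polynomial is χ_A(x) = (x - 5)^4, so the eigenvalues are known. The minimal polynomial is
  m_A(x) = Π_λ (x − λ)^{k_λ}
where k_λ is the size of the *largest* Jordan block for λ (equivalently, the smallest k with (A − λI)^k v = 0 for every generalised eigenvector v of λ).

  λ = 5: largest Jordan block has size 2, contributing (x − 5)^2

So m_A(x) = (x - 5)^2 = x^2 - 10*x + 25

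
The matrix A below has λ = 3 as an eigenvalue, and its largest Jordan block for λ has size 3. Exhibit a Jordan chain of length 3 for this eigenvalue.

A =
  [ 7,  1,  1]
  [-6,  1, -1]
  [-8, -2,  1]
A Jordan chain for λ = 3 of length 3:
v_1 = (2, -4, -4)ᵀ
v_2 = (4, -6, -8)ᵀ
v_3 = (1, 0, 0)ᵀ

Let N = A − (3)·I. We want v_3 with N^3 v_3 = 0 but N^2 v_3 ≠ 0; then v_{j-1} := N · v_j for j = 3, …, 2.

Pick v_3 = (1, 0, 0)ᵀ.
Then v_2 = N · v_3 = (4, -6, -8)ᵀ.
Then v_1 = N · v_2 = (2, -4, -4)ᵀ.

Sanity check: (A − (3)·I) v_1 = (0, 0, 0)ᵀ = 0. ✓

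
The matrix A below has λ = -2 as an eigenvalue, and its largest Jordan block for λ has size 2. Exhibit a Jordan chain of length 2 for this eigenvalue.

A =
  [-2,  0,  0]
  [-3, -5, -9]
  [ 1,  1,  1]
A Jordan chain for λ = -2 of length 2:
v_1 = (0, -3, 1)ᵀ
v_2 = (1, 0, 0)ᵀ

Let N = A − (-2)·I. We want v_2 with N^2 v_2 = 0 but N^1 v_2 ≠ 0; then v_{j-1} := N · v_j for j = 2, …, 2.

Pick v_2 = (1, 0, 0)ᵀ.
Then v_1 = N · v_2 = (0, -3, 1)ᵀ.

Sanity check: (A − (-2)·I) v_1 = (0, 0, 0)ᵀ = 0. ✓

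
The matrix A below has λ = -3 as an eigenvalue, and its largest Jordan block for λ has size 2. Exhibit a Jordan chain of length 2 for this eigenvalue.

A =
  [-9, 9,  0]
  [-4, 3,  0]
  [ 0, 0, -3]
A Jordan chain for λ = -3 of length 2:
v_1 = (-6, -4, 0)ᵀ
v_2 = (1, 0, 0)ᵀ

Let N = A − (-3)·I. We want v_2 with N^2 v_2 = 0 but N^1 v_2 ≠ 0; then v_{j-1} := N · v_j for j = 2, …, 2.

Pick v_2 = (1, 0, 0)ᵀ.
Then v_1 = N · v_2 = (-6, -4, 0)ᵀ.

Sanity check: (A − (-3)·I) v_1 = (0, 0, 0)ᵀ = 0. ✓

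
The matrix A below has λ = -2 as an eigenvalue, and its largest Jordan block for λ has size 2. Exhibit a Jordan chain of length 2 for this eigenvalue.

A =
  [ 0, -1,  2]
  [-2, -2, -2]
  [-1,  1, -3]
A Jordan chain for λ = -2 of length 2:
v_1 = (-1, 0, 1)ᵀ
v_2 = (0, 1, 0)ᵀ

Let N = A − (-2)·I. We want v_2 with N^2 v_2 = 0 but N^1 v_2 ≠ 0; then v_{j-1} := N · v_j for j = 2, …, 2.

Pick v_2 = (0, 1, 0)ᵀ.
Then v_1 = N · v_2 = (-1, 0, 1)ᵀ.

Sanity check: (A − (-2)·I) v_1 = (0, 0, 0)ᵀ = 0. ✓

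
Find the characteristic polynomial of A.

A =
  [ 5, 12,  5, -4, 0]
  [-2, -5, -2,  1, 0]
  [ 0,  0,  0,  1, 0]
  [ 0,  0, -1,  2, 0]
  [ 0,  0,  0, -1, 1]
x^5 - 3*x^4 + 2*x^3 + 2*x^2 - 3*x + 1

Expanding det(x·I − A) (e.g. by cofactor expansion or by noting that A is similar to its Jordan form J, which has the same characteristic polynomial as A) gives
  χ_A(x) = x^5 - 3*x^4 + 2*x^3 + 2*x^2 - 3*x + 1
which factors as (x - 1)^4*(x + 1). The eigenvalues (with algebraic multiplicities) are λ = -1 with multiplicity 1, λ = 1 with multiplicity 4.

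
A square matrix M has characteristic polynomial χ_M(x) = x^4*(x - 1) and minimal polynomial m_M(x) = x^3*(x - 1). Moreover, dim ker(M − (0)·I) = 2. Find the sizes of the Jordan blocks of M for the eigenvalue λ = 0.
Block sizes for λ = 0: [3, 1]

Step 1 — from the characteristic polynomial, algebraic multiplicity of λ = 0 is 4. From dim ker(M − (0)·I) = 2, there are exactly 2 Jordan blocks for λ = 0.
Step 2 — from the minimal polynomial, the factor (x − 0)^3 tells us the largest block for λ = 0 has size 3.
Step 3 — with total size 4, 2 blocks, and largest block 3, the block sizes (in nonincreasing order) are [3, 1].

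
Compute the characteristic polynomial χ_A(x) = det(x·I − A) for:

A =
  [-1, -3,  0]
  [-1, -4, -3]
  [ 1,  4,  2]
x^3 + 3*x^2 + 3*x + 1

Expanding det(x·I − A) (e.g. by cofactor expansion or by noting that A is similar to its Jordan form J, which has the same characteristic polynomial as A) gives
  χ_A(x) = x^3 + 3*x^2 + 3*x + 1
which factors as (x + 1)^3. The eigenvalues (with algebraic multiplicities) are λ = -1 with multiplicity 3.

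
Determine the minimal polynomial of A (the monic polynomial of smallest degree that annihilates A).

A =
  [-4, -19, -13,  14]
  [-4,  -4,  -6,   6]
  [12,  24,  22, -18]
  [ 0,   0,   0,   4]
x^3 - 14*x^2 + 64*x - 96

The characteristic polynomial is χ_A(x) = (x - 6)*(x - 4)^3, so the eigenvalues are known. The minimal polynomial is
  m_A(x) = Π_λ (x − λ)^{k_λ}
where k_λ is the size of the *largest* Jordan block for λ (equivalently, the smallest k with (A − λI)^k v = 0 for every generalised eigenvector v of λ).

  λ = 4: largest Jordan block has size 2, contributing (x − 4)^2
  λ = 6: largest Jordan block has size 1, contributing (x − 6)

So m_A(x) = (x - 6)*(x - 4)^2 = x^3 - 14*x^2 + 64*x - 96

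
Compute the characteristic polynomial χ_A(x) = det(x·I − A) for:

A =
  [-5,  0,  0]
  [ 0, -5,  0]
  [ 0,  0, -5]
x^3 + 15*x^2 + 75*x + 125

Expanding det(x·I − A) (e.g. by cofactor expansion or by noting that A is similar to its Jordan form J, which has the same characteristic polynomial as A) gives
  χ_A(x) = x^3 + 15*x^2 + 75*x + 125
which factors as (x + 5)^3. The eigenvalues (with algebraic multiplicities) are λ = -5 with multiplicity 3.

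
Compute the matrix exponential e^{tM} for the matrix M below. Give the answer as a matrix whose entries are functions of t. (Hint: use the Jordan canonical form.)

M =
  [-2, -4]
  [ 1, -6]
e^{tM} =
  [2*t*exp(-4*t) + exp(-4*t), -4*t*exp(-4*t)]
  [t*exp(-4*t), -2*t*exp(-4*t) + exp(-4*t)]

Strategy: write M = P · J · P⁻¹ where J is a Jordan canonical form, so e^{tM} = P · e^{tJ} · P⁻¹, and e^{tJ} can be computed block-by-block.

M has Jordan form
J =
  [-4,  1]
  [ 0, -4]
(up to reordering of blocks).

Per-block formulas:
  For a 2×2 Jordan block J_2(-4): exp(t · J_2(-4)) = e^(-4t)·(I + t·N), where N is the 2×2 nilpotent shift.

After assembling e^{tJ} and conjugating by P, we get:

e^{tM} =
  [2*t*exp(-4*t) + exp(-4*t), -4*t*exp(-4*t)]
  [t*exp(-4*t), -2*t*exp(-4*t) + exp(-4*t)]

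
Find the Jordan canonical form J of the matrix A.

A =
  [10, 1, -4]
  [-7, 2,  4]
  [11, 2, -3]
J_3(3)

The characteristic polynomial is
  det(x·I − A) = x^3 - 9*x^2 + 27*x - 27 = (x - 3)^3

Eigenvalues and multiplicities (the geometric multiplicity of λ is n − rank(A − λI), which equals the number of Jordan blocks for λ):
  λ = 3: algebraic multiplicity = 3, geometric multiplicity = 1

Determining the block sizes for each eigenvalue:
  λ = 3: one block (gm = 1), so the single block has size am = 3 → block sizes [3]

Assembling the blocks gives a Jordan form
J =
  [3, 1, 0]
  [0, 3, 1]
  [0, 0, 3]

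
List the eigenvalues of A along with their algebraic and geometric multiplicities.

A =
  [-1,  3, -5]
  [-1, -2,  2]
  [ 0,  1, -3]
λ = -2: alg = 3, geom = 1

Step 1 — factor the characteristic polynomial to read off the algebraic multiplicities:
  χ_A(x) = (x + 2)^3

Step 2 — compute geometric multiplicities via the rank-nullity identity g(λ) = n − rank(A − λI):
  rank(A − (-2)·I) = 2, so dim ker(A − (-2)·I) = n − 2 = 1

Summary:
  λ = -2: algebraic multiplicity = 3, geometric multiplicity = 1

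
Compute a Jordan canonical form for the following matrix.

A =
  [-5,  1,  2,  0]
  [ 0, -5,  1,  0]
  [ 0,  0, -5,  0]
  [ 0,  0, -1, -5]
J_3(-5) ⊕ J_1(-5)

The characteristic polynomial is
  det(x·I − A) = x^4 + 20*x^3 + 150*x^2 + 500*x + 625 = (x + 5)^4

Eigenvalues and multiplicities (the geometric multiplicity of λ is n − rank(A − λI), which equals the number of Jordan blocks for λ):
  λ = -5: algebraic multiplicity = 4, geometric multiplicity = 2

Determining the block sizes for each eigenvalue:
  λ = -5: with am = 4 and gm = 2, the partition is not yet determined (e.g. several partitions of 4 into 2 parts exist). Let N = A − (-5)·I. Computing rank(N^1) = 2, rank(N^2) = 1, rank(N^3) = 0; the number of blocks of size ≥ j is rank(N^{j−1}) − rank(N^j), giving [2, 1, 1]. So we have 1 block(s) of size 3, 1 block(s) of size 1 → block sizes [3, 1]

Assembling the blocks gives a Jordan form
J =
  [-5,  1,  0,  0]
  [ 0, -5,  1,  0]
  [ 0,  0, -5,  0]
  [ 0,  0,  0, -5]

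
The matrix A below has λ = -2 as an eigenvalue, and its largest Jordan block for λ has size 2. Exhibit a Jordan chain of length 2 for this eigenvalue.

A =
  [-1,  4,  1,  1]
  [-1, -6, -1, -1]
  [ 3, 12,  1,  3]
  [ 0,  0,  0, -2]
A Jordan chain for λ = -2 of length 2:
v_1 = (1, -1, 3, 0)ᵀ
v_2 = (1, 0, 0, 0)ᵀ

Let N = A − (-2)·I. We want v_2 with N^2 v_2 = 0 but N^1 v_2 ≠ 0; then v_{j-1} := N · v_j for j = 2, …, 2.

Pick v_2 = (1, 0, 0, 0)ᵀ.
Then v_1 = N · v_2 = (1, -1, 3, 0)ᵀ.

Sanity check: (A − (-2)·I) v_1 = (0, 0, 0, 0)ᵀ = 0. ✓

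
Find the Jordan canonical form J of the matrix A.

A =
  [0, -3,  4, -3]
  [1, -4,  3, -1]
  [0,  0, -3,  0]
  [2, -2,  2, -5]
J_3(-3) ⊕ J_1(-3)

The characteristic polynomial is
  det(x·I − A) = x^4 + 12*x^3 + 54*x^2 + 108*x + 81 = (x + 3)^4

Eigenvalues and multiplicities (the geometric multiplicity of λ is n − rank(A − λI), which equals the number of Jordan blocks for λ):
  λ = -3: algebraic multiplicity = 4, geometric multiplicity = 2

Determining the block sizes for each eigenvalue:
  λ = -3: with am = 4 and gm = 2, the partition is not yet determined (e.g. several partitions of 4 into 2 parts exist). Let N = A − (-3)·I. Computing rank(N^1) = 2, rank(N^2) = 1, rank(N^3) = 0; the number of blocks of size ≥ j is rank(N^{j−1}) − rank(N^j), giving [2, 1, 1]. So we have 1 block(s) of size 3, 1 block(s) of size 1 → block sizes [3, 1]

Assembling the blocks gives a Jordan form
J =
  [-3,  1,  0,  0]
  [ 0, -3,  1,  0]
  [ 0,  0, -3,  0]
  [ 0,  0,  0, -3]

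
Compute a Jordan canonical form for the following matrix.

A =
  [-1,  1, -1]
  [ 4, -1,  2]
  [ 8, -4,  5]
J_2(1) ⊕ J_1(1)

The characteristic polynomial is
  det(x·I − A) = x^3 - 3*x^2 + 3*x - 1 = (x - 1)^3

Eigenvalues and multiplicities (the geometric multiplicity of λ is n − rank(A − λI), which equals the number of Jordan blocks for λ):
  λ = 1: algebraic multiplicity = 3, geometric multiplicity = 2

Determining the block sizes for each eigenvalue:
  λ = 1: 2 blocks summing to 3 forces exactly one block of size 2 and the rest size 1 → block sizes [2, 1]

Assembling the blocks gives a Jordan form
J =
  [1, 1, 0]
  [0, 1, 0]
  [0, 0, 1]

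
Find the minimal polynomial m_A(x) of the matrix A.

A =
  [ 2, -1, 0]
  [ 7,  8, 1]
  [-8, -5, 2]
x^3 - 12*x^2 + 48*x - 64

The characteristic polynomial is χ_A(x) = (x - 4)^3, so the eigenvalues are known. The minimal polynomial is
  m_A(x) = Π_λ (x − λ)^{k_λ}
where k_λ is the size of the *largest* Jordan block for λ (equivalently, the smallest k with (A − λI)^k v = 0 for every generalised eigenvector v of λ).

  λ = 4: largest Jordan block has size 3, contributing (x − 4)^3

So m_A(x) = (x - 4)^3 = x^3 - 12*x^2 + 48*x - 64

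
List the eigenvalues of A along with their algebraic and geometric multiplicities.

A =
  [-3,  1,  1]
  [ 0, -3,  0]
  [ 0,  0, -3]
λ = -3: alg = 3, geom = 2

Step 1 — factor the characteristic polynomial to read off the algebraic multiplicities:
  χ_A(x) = (x + 3)^3

Step 2 — compute geometric multiplicities via the rank-nullity identity g(λ) = n − rank(A − λI):
  rank(A − (-3)·I) = 1, so dim ker(A − (-3)·I) = n − 1 = 2

Summary:
  λ = -3: algebraic multiplicity = 3, geometric multiplicity = 2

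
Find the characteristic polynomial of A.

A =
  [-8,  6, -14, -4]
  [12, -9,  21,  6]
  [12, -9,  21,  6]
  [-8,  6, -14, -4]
x^4

Expanding det(x·I − A) (e.g. by cofactor expansion or by noting that A is similar to its Jordan form J, which has the same characteristic polynomial as A) gives
  χ_A(x) = x^4
which factors as x^4. The eigenvalues (with algebraic multiplicities) are λ = 0 with multiplicity 4.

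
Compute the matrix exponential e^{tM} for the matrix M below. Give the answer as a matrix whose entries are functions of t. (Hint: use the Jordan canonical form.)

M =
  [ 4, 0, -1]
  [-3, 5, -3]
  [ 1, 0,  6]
e^{tM} =
  [-t*exp(5*t) + exp(5*t), 0, -t*exp(5*t)]
  [-3*t*exp(5*t), exp(5*t), -3*t*exp(5*t)]
  [t*exp(5*t), 0, t*exp(5*t) + exp(5*t)]

Strategy: write M = P · J · P⁻¹ where J is a Jordan canonical form, so e^{tM} = P · e^{tJ} · P⁻¹, and e^{tJ} can be computed block-by-block.

M has Jordan form
J =
  [5, 1, 0]
  [0, 5, 0]
  [0, 0, 5]
(up to reordering of blocks).

Per-block formulas:
  For a 1×1 block at λ = 5: exp(t · [5]) = [e^(5t)].
  For a 2×2 Jordan block J_2(5): exp(t · J_2(5)) = e^(5t)·(I + t·N), where N is the 2×2 nilpotent shift.

After assembling e^{tJ} and conjugating by P, we get:

e^{tM} =
  [-t*exp(5*t) + exp(5*t), 0, -t*exp(5*t)]
  [-3*t*exp(5*t), exp(5*t), -3*t*exp(5*t)]
  [t*exp(5*t), 0, t*exp(5*t) + exp(5*t)]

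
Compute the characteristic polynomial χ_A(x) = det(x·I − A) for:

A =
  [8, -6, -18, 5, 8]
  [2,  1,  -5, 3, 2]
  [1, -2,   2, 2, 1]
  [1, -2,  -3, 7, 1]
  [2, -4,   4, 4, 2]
x^5 - 20*x^4 + 150*x^3 - 500*x^2 + 625*x

Expanding det(x·I − A) (e.g. by cofactor expansion or by noting that A is similar to its Jordan form J, which has the same characteristic polynomial as A) gives
  χ_A(x) = x^5 - 20*x^4 + 150*x^3 - 500*x^2 + 625*x
which factors as x*(x - 5)^4. The eigenvalues (with algebraic multiplicities) are λ = 0 with multiplicity 1, λ = 5 with multiplicity 4.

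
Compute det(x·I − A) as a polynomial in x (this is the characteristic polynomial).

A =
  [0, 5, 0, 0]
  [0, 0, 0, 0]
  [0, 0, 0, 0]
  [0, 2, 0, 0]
x^4

Expanding det(x·I − A) (e.g. by cofactor expansion or by noting that A is similar to its Jordan form J, which has the same characteristic polynomial as A) gives
  χ_A(x) = x^4
which factors as x^4. The eigenvalues (with algebraic multiplicities) are λ = 0 with multiplicity 4.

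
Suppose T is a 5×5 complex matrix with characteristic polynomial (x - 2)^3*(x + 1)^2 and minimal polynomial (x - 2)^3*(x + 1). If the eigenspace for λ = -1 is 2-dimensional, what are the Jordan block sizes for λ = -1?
Block sizes for λ = -1: [1, 1]

Step 1 — from the characteristic polynomial, algebraic multiplicity of λ = -1 is 2. From dim ker(T − (-1)·I) = 2, there are exactly 2 Jordan blocks for λ = -1.
Step 2 — from the minimal polynomial, the factor (x + 1) tells us the largest block for λ = -1 has size 1.
Step 3 — with total size 2, 2 blocks, and largest block 1, the block sizes (in nonincreasing order) are [1, 1].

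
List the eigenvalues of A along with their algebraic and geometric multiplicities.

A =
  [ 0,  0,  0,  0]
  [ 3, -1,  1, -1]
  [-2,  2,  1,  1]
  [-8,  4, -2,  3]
λ = 0: alg = 1, geom = 1; λ = 1: alg = 3, geom = 1

Step 1 — factor the characteristic polynomial to read off the algebraic multiplicities:
  χ_A(x) = x*(x - 1)^3

Step 2 — compute geometric multiplicities via the rank-nullity identity g(λ) = n − rank(A − λI):
  rank(A − (0)·I) = 3, so dim ker(A − (0)·I) = n − 3 = 1
  rank(A − (1)·I) = 3, so dim ker(A − (1)·I) = n − 3 = 1

Summary:
  λ = 0: algebraic multiplicity = 1, geometric multiplicity = 1
  λ = 1: algebraic multiplicity = 3, geometric multiplicity = 1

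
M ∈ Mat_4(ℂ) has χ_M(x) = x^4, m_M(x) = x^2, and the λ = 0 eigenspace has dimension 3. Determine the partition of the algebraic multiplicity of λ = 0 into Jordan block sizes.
Block sizes for λ = 0: [2, 1, 1]

Step 1 — from the characteristic polynomial, algebraic multiplicity of λ = 0 is 4. From dim ker(M − (0)·I) = 3, there are exactly 3 Jordan blocks for λ = 0.
Step 2 — from the minimal polynomial, the factor (x − 0)^2 tells us the largest block for λ = 0 has size 2.
Step 3 — with total size 4, 3 blocks, and largest block 2, the block sizes (in nonincreasing order) are [2, 1, 1].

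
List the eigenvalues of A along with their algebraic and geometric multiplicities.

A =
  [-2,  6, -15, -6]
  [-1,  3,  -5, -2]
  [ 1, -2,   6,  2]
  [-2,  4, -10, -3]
λ = 1: alg = 4, geom = 3

Step 1 — factor the characteristic polynomial to read off the algebraic multiplicities:
  χ_A(x) = (x - 1)^4

Step 2 — compute geometric multiplicities via the rank-nullity identity g(λ) = n − rank(A − λI):
  rank(A − (1)·I) = 1, so dim ker(A − (1)·I) = n − 1 = 3

Summary:
  λ = 1: algebraic multiplicity = 4, geometric multiplicity = 3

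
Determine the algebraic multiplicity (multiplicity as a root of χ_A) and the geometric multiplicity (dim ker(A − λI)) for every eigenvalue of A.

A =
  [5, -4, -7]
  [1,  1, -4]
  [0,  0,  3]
λ = 3: alg = 3, geom = 1

Step 1 — factor the characteristic polynomial to read off the algebraic multiplicities:
  χ_A(x) = (x - 3)^3

Step 2 — compute geometric multiplicities via the rank-nullity identity g(λ) = n − rank(A − λI):
  rank(A − (3)·I) = 2, so dim ker(A − (3)·I) = n − 2 = 1

Summary:
  λ = 3: algebraic multiplicity = 3, geometric multiplicity = 1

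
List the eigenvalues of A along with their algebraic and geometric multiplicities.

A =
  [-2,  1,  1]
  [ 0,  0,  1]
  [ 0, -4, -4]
λ = -2: alg = 3, geom = 1

Step 1 — factor the characteristic polynomial to read off the algebraic multiplicities:
  χ_A(x) = (x + 2)^3

Step 2 — compute geometric multiplicities via the rank-nullity identity g(λ) = n − rank(A − λI):
  rank(A − (-2)·I) = 2, so dim ker(A − (-2)·I) = n − 2 = 1

Summary:
  λ = -2: algebraic multiplicity = 3, geometric multiplicity = 1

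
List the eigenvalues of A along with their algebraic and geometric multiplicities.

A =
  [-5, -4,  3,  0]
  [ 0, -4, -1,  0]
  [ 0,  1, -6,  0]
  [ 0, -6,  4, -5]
λ = -5: alg = 4, geom = 2

Step 1 — factor the characteristic polynomial to read off the algebraic multiplicities:
  χ_A(x) = (x + 5)^4

Step 2 — compute geometric multiplicities via the rank-nullity identity g(λ) = n − rank(A − λI):
  rank(A − (-5)·I) = 2, so dim ker(A − (-5)·I) = n − 2 = 2

Summary:
  λ = -5: algebraic multiplicity = 4, geometric multiplicity = 2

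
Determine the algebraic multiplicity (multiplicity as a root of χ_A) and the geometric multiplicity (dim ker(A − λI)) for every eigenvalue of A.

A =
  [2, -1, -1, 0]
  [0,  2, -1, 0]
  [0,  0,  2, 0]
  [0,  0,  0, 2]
λ = 2: alg = 4, geom = 2

Step 1 — factor the characteristic polynomial to read off the algebraic multiplicities:
  χ_A(x) = (x - 2)^4

Step 2 — compute geometric multiplicities via the rank-nullity identity g(λ) = n − rank(A − λI):
  rank(A − (2)·I) = 2, so dim ker(A − (2)·I) = n − 2 = 2

Summary:
  λ = 2: algebraic multiplicity = 4, geometric multiplicity = 2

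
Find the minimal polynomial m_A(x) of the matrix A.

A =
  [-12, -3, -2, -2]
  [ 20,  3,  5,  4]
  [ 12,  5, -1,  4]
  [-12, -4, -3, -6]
x^3 + 12*x^2 + 48*x + 64

The characteristic polynomial is χ_A(x) = (x + 4)^4, so the eigenvalues are known. The minimal polynomial is
  m_A(x) = Π_λ (x − λ)^{k_λ}
where k_λ is the size of the *largest* Jordan block for λ (equivalently, the smallest k with (A − λI)^k v = 0 for every generalised eigenvector v of λ).

  λ = -4: largest Jordan block has size 3, contributing (x + 4)^3

So m_A(x) = (x + 4)^3 = x^3 + 12*x^2 + 48*x + 64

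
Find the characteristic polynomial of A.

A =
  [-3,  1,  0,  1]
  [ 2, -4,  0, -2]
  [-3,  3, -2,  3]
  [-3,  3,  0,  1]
x^4 + 8*x^3 + 24*x^2 + 32*x + 16

Expanding det(x·I − A) (e.g. by cofactor expansion or by noting that A is similar to its Jordan form J, which has the same characteristic polynomial as A) gives
  χ_A(x) = x^4 + 8*x^3 + 24*x^2 + 32*x + 16
which factors as (x + 2)^4. The eigenvalues (with algebraic multiplicities) are λ = -2 with multiplicity 4.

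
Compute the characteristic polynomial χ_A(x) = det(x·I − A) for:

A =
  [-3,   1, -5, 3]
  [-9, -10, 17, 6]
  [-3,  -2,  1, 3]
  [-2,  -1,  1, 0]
x^4 + 12*x^3 + 54*x^2 + 108*x + 81

Expanding det(x·I − A) (e.g. by cofactor expansion or by noting that A is similar to its Jordan form J, which has the same characteristic polynomial as A) gives
  χ_A(x) = x^4 + 12*x^3 + 54*x^2 + 108*x + 81
which factors as (x + 3)^4. The eigenvalues (with algebraic multiplicities) are λ = -3 with multiplicity 4.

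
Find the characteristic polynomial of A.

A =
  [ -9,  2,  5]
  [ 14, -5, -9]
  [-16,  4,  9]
x^3 + 5*x^2 + 7*x + 3

Expanding det(x·I − A) (e.g. by cofactor expansion or by noting that A is similar to its Jordan form J, which has the same characteristic polynomial as A) gives
  χ_A(x) = x^3 + 5*x^2 + 7*x + 3
which factors as (x + 1)^2*(x + 3). The eigenvalues (with algebraic multiplicities) are λ = -3 with multiplicity 1, λ = -1 with multiplicity 2.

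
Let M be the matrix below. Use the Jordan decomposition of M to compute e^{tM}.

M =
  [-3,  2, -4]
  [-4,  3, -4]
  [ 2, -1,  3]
e^{tM} =
  [-4*t*exp(t) + exp(t), 2*t*exp(t), -4*t*exp(t)]
  [-4*t*exp(t), 2*t*exp(t) + exp(t), -4*t*exp(t)]
  [2*t*exp(t), -t*exp(t), 2*t*exp(t) + exp(t)]

Strategy: write M = P · J · P⁻¹ where J is a Jordan canonical form, so e^{tM} = P · e^{tJ} · P⁻¹, and e^{tJ} can be computed block-by-block.

M has Jordan form
J =
  [1, 1, 0]
  [0, 1, 0]
  [0, 0, 1]
(up to reordering of blocks).

Per-block formulas:
  For a 1×1 block at λ = 1: exp(t · [1]) = [e^(1t)].
  For a 2×2 Jordan block J_2(1): exp(t · J_2(1)) = e^(1t)·(I + t·N), where N is the 2×2 nilpotent shift.

After assembling e^{tJ} and conjugating by P, we get:

e^{tM} =
  [-4*t*exp(t) + exp(t), 2*t*exp(t), -4*t*exp(t)]
  [-4*t*exp(t), 2*t*exp(t) + exp(t), -4*t*exp(t)]
  [2*t*exp(t), -t*exp(t), 2*t*exp(t) + exp(t)]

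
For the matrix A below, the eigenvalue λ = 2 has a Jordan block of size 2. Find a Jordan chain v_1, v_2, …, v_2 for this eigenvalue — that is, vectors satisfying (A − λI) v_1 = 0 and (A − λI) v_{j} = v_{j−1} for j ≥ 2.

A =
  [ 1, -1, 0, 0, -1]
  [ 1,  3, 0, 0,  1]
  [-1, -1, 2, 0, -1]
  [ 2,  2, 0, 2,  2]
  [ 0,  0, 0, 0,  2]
A Jordan chain for λ = 2 of length 2:
v_1 = (-1, 1, -1, 2, 0)ᵀ
v_2 = (1, 0, 0, 0, 0)ᵀ

Let N = A − (2)·I. We want v_2 with N^2 v_2 = 0 but N^1 v_2 ≠ 0; then v_{j-1} := N · v_j for j = 2, …, 2.

Pick v_2 = (1, 0, 0, 0, 0)ᵀ.
Then v_1 = N · v_2 = (-1, 1, -1, 2, 0)ᵀ.

Sanity check: (A − (2)·I) v_1 = (0, 0, 0, 0, 0)ᵀ = 0. ✓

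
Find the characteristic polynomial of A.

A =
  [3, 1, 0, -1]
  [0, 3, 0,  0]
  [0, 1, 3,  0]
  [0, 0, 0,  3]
x^4 - 12*x^3 + 54*x^2 - 108*x + 81

Expanding det(x·I − A) (e.g. by cofactor expansion or by noting that A is similar to its Jordan form J, which has the same characteristic polynomial as A) gives
  χ_A(x) = x^4 - 12*x^3 + 54*x^2 - 108*x + 81
which factors as (x - 3)^4. The eigenvalues (with algebraic multiplicities) are λ = 3 with multiplicity 4.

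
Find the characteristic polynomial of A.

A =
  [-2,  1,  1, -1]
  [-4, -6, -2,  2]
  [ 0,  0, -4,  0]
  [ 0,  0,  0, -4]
x^4 + 16*x^3 + 96*x^2 + 256*x + 256

Expanding det(x·I − A) (e.g. by cofactor expansion or by noting that A is similar to its Jordan form J, which has the same characteristic polynomial as A) gives
  χ_A(x) = x^4 + 16*x^3 + 96*x^2 + 256*x + 256
which factors as (x + 4)^4. The eigenvalues (with algebraic multiplicities) are λ = -4 with multiplicity 4.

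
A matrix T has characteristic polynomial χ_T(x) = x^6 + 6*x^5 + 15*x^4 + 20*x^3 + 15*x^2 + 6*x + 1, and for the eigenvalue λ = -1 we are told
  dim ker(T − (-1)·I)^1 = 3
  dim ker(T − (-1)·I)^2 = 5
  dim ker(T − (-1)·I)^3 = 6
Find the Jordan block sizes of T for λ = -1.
Block sizes for λ = -1: [3, 2, 1]

From the dimensions of kernels of powers, the number of Jordan blocks of size at least j is d_j − d_{j−1} where d_j = dim ker(N^j) (with d_0 = 0). Computing the differences gives [3, 2, 1].
The number of blocks of size exactly k is (#blocks of size ≥ k) − (#blocks of size ≥ k + 1), so the partition is: 1 block(s) of size 1, 1 block(s) of size 2, 1 block(s) of size 3.
In nonincreasing order the block sizes are [3, 2, 1].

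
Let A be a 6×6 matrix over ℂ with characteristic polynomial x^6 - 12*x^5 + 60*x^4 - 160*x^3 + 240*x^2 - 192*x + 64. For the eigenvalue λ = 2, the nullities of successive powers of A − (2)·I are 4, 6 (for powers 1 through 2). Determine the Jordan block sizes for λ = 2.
Block sizes for λ = 2: [2, 2, 1, 1]

From the dimensions of kernels of powers, the number of Jordan blocks of size at least j is d_j − d_{j−1} where d_j = dim ker(N^j) (with d_0 = 0). Computing the differences gives [4, 2].
The number of blocks of size exactly k is (#blocks of size ≥ k) − (#blocks of size ≥ k + 1), so the partition is: 2 block(s) of size 1, 2 block(s) of size 2.
In nonincreasing order the block sizes are [2, 2, 1, 1].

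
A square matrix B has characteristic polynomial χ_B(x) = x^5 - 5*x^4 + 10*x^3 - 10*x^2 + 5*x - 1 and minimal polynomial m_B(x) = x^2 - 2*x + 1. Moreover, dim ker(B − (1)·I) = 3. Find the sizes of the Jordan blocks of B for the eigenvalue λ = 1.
Block sizes for λ = 1: [2, 2, 1]

Step 1 — from the characteristic polynomial, algebraic multiplicity of λ = 1 is 5. From dim ker(B − (1)·I) = 3, there are exactly 3 Jordan blocks for λ = 1.
Step 2 — from the minimal polynomial, the factor (x − 1)^2 tells us the largest block for λ = 1 has size 2.
Step 3 — with total size 5, 3 blocks, and largest block 2, the block sizes (in nonincreasing order) are [2, 2, 1].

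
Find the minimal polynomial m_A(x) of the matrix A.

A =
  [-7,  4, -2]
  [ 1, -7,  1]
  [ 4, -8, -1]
x^2 + 10*x + 25

The characteristic polynomial is χ_A(x) = (x + 5)^3, so the eigenvalues are known. The minimal polynomial is
  m_A(x) = Π_λ (x − λ)^{k_λ}
where k_λ is the size of the *largest* Jordan block for λ (equivalently, the smallest k with (A − λI)^k v = 0 for every generalised eigenvector v of λ).

  λ = -5: largest Jordan block has size 2, contributing (x + 5)^2

So m_A(x) = (x + 5)^2 = x^2 + 10*x + 25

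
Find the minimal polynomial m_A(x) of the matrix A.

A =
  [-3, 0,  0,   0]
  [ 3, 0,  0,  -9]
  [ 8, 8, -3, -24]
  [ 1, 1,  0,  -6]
x^2 + 6*x + 9

The characteristic polynomial is χ_A(x) = (x + 3)^4, so the eigenvalues are known. The minimal polynomial is
  m_A(x) = Π_λ (x − λ)^{k_λ}
where k_λ is the size of the *largest* Jordan block for λ (equivalently, the smallest k with (A − λI)^k v = 0 for every generalised eigenvector v of λ).

  λ = -3: largest Jordan block has size 2, contributing (x + 3)^2

So m_A(x) = (x + 3)^2 = x^2 + 6*x + 9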